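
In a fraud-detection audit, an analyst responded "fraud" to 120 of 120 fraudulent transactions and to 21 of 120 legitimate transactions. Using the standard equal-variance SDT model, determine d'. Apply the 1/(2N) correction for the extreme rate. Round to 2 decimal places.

d' = 3.57

The hit rate is 120/120 = 1, so apply the 1/(2N) correction: H → 1 − 1/(2·120) = 0.99583.
z(H) = z(0.99583) = 2.638
z(FA) = z(0.17500) = -0.935
d' = 2.638 − (-0.935) = 3.573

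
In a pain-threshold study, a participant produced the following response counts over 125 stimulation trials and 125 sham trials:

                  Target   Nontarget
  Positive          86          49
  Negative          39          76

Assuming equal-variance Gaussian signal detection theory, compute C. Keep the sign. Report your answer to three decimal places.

C = -0.108

H = 86/125 = 0.6880
FA = 49/125 = 0.3920
Φ⁻¹(H) = 0.4902
Φ⁻¹(FA) = -0.2741
c = −½·[z(H) + z(FA)] = −0.5 × (0.4902 + (-0.2741)) = -0.10805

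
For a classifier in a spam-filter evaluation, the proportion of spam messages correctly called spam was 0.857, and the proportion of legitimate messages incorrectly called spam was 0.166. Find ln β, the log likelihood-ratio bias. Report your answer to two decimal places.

Φ⁻¹(0.857) = 1.067, Φ⁻¹(0.166) = -0.970
ln β = −½·[z(H)² − z(FA)²] = −0.5 × (1.138 − 0.941) = -0.0985

ln β = -0.10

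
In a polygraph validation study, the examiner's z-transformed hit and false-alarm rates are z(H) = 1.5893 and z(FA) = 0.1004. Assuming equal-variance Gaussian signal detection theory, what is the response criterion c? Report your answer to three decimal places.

c = -0.845

c = −½·[z(H) + z(FA)] = −½·(1.5893 + 0.1004) = -0.84485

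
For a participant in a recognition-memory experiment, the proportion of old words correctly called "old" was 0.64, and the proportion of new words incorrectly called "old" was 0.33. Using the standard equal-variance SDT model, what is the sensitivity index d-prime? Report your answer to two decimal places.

z(H) = 0.3585
z(FA) = -0.4399
d' = z(H) − z(FA) = 0.3585 − (-0.4399) = 0.7984

d-prime = 0.80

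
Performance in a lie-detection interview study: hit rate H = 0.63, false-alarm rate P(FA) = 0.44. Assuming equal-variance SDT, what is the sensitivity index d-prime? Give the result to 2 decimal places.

z(H) = 0.332
z(FA) = -0.151
d' = z(H) − z(FA) = 0.332 − (-0.151) = 0.483

d-prime = 0.48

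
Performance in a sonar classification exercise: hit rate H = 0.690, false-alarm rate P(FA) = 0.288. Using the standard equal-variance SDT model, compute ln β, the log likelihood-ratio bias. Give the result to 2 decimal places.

z(H) = 0.496
z(FA) = -0.559
ln β = −½·[z(H)² − z(FA)²] = −0.5 × (0.246 − 0.312) = 0.033

ln β = 0.03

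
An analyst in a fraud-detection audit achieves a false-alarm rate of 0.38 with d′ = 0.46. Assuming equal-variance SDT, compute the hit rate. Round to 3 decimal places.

z(false-alarm rate) = z(0.38) = -0.3055
z(H) = z(FA) + d' = -0.3055 + 0.46 = 0.1545
hit rate = Φ(0.1545) = 0.5614

hit rate = 0.561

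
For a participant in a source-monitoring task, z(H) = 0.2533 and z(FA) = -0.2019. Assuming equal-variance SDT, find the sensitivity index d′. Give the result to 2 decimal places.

d' = z(H) − z(FA) = 0.2533 − (-0.2019) = 0.4552

d′ = 0.46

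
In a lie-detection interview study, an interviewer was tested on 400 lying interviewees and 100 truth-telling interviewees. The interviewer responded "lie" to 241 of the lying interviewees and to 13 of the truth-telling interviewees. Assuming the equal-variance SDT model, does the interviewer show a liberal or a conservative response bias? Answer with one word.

z(H) = 0.260, z(FA) = -1.126
c = −½·(z(H) + z(FA)) = 0.433
c > 0 → conservative criterion (biased toward responding “no”).

conservative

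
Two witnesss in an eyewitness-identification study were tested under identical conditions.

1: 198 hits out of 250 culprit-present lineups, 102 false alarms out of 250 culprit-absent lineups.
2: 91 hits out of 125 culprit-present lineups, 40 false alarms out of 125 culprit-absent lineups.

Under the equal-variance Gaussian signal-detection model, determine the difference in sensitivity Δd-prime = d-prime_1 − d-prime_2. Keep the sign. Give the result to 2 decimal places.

1: z(0.7920) = 0.813, z(0.4080) = -0.233, d' = 1.046
2: z(0.7280) = 0.607, z(0.3200) = -0.468, d' = 1.075
Δd' = d'_1 − d'_2 = 1.046 − 1.075 = -0.029
2 has the higher sensitivity.

Δd-prime = -0.03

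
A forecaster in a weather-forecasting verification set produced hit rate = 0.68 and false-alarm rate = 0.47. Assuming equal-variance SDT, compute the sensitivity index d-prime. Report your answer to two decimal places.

Φ⁻¹(H) = 0.468
Φ⁻¹(FA) = -0.075
d' = z(H) − z(FA) = 0.468 − (-0.075) = 0.543

d-prime = 0.54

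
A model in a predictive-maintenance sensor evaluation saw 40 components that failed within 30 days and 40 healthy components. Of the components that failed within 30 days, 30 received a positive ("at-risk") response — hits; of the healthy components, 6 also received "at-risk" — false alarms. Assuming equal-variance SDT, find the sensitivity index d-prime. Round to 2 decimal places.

H = 30/40 = 0.7500
FA = 6/40 = 0.1500
z(0.7500) = 0.6745, z(0.1500) = -1.0364
d' = z(H) − z(FA) = 0.6745 − (-1.0364) = 1.7109

d-prime = 1.71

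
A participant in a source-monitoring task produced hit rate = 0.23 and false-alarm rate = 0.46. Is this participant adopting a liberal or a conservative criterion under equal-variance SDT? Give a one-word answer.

conservative

z(H) = -0.739, z(FA) = -0.100
c = −½·(z(H) + z(FA)) = 0.4195
c > 0 → conservative criterion (biased toward responding “no”).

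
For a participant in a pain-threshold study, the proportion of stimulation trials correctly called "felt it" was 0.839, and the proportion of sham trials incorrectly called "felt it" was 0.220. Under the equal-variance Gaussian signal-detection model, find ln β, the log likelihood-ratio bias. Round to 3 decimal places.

Φ⁻¹(H) = 0.9904
Φ⁻¹(FA) = -0.7722
ln β = −½·[z(H)² − z(FA)²] = −0.5 × (0.9809 − 0.5963) = -0.1923

ln β = -0.192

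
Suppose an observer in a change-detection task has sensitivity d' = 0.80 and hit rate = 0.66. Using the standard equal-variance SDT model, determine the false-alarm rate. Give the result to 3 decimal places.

false-alarm rate = 0.349

z(hit rate) = z(0.66) = 0.4125
z(FA) = z(H) − d' = 0.4125 − 0.80 = -0.3875
false-alarm rate = Φ(-0.3875) = 0.3492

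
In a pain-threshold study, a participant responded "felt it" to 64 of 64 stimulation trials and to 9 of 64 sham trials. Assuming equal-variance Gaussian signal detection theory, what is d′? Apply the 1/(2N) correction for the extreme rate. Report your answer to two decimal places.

d′ = 3.50

The hit rate is 64/64 = 1, so apply the 1/(2N) correction: H → 1 − 1/(2·64) = 0.99219.
z(H) = z(0.99219) = 2.418
z(FA) = z(0.14062) = -1.078
d' = 2.418 − (-1.078) = 3.496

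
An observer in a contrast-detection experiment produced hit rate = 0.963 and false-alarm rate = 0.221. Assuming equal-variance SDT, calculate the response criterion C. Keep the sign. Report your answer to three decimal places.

C = -0.509

Φ⁻¹(H) = 1.7866
Φ⁻¹(FA) = -0.7688
c = −½·[z(H) + z(FA)] = −0.5 × (1.7866 + (-0.7688)) = -0.5089
c < 0: the observer has a liberal response bias.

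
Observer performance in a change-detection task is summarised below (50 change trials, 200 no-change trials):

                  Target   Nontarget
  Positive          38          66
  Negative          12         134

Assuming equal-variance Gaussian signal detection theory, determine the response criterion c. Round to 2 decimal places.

H = 38/50 = 0.7600
FA = 66/200 = 0.3300
z(0.7600) = 0.7063, z(0.3300) = -0.4399
c = −½·[z(H) + z(FA)] = −0.5 × (0.7063 + (-0.4399)) = -0.1332
c < 0: the observer has a liberal response bias.

c = -0.13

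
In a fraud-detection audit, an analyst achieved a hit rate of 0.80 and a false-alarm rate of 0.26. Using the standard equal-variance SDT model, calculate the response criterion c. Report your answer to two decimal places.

z(0.80) = 0.8416, z(0.26) = -0.6433
c = −½·[z(H) + z(FA)] = −0.5 × (0.8416 + (-0.6433)) = -0.09915
c < 0: the analyst has a liberal response bias.

c = -0.10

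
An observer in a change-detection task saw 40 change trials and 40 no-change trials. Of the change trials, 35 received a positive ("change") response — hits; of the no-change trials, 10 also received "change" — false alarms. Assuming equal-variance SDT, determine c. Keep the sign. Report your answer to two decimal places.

c = -0.24

H = 35/40 = 0.8750
FA = 10/40 = 0.2500
z(H) = 1.150
z(FA) = -0.674
c = −½·[z(H) + z(FA)] = −0.5 × (1.150 + (-0.674)) = -0.238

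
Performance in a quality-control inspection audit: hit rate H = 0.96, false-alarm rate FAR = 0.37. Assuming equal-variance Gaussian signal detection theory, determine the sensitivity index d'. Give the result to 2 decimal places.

d' = 2.08

Φ⁻¹(H) = Φ⁻¹(0.96) = 1.7507
Φ⁻¹(FA) = Φ⁻¹(0.37) = -0.3319
d' = z(H) − z(FA) = 1.7507 − (-0.3319) = 2.0826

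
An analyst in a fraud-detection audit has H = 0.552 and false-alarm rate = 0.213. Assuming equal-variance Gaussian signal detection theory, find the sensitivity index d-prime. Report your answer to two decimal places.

d-prime = 0.93

Φ⁻¹(H) = 0.131
Φ⁻¹(FA) = -0.796
d' = z(H) − z(FA) = 0.131 − (-0.796) = 0.927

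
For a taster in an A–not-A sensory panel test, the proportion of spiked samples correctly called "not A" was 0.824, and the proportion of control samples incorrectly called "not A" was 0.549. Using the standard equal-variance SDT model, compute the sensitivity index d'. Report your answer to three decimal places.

Φ⁻¹(H) = 0.9307
Φ⁻¹(FA) = 0.1231
d' = z(H) − z(FA) = 0.9307 − 0.1231 = 0.8076

d' = 0.808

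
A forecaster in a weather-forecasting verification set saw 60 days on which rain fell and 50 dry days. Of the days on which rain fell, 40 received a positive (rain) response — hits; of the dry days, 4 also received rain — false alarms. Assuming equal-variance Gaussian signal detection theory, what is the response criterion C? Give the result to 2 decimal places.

H = 40/60 = 0.6667
FA = 4/50 = 0.0800
z(H) = z(0.6667) = 0.431
z(FA) = z(0.0800) = -1.405
c = −½·[z(H) + z(FA)] = −0.5 × (0.431 + (-1.405)) = 0.487
c > 0: the forecaster has a conservative response bias.

C = 0.49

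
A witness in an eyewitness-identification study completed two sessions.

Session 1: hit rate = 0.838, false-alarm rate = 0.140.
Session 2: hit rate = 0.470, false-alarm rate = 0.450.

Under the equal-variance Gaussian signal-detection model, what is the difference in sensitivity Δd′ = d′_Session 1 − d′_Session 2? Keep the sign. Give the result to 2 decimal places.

Δd′ = 2.02

Session 1: z(0.838) = 0.986, z(0.140) = -1.080, d' = 2.066
Session 2: z(0.470) = -0.075, z(0.450) = -0.126, d' = 0.051
Δd' = d'_Session 1 − d'_Session 2 = 2.066 − 0.051 = 2.015
Session 1 has the higher sensitivity.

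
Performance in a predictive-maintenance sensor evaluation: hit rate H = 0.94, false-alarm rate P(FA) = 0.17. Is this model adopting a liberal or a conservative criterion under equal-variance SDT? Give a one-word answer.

liberal

z(H) = 1.555, z(FA) = -0.954
c = −½·(z(H) + z(FA)) = -0.3005
c < 0 → liberal criterion (biased toward responding “yes”).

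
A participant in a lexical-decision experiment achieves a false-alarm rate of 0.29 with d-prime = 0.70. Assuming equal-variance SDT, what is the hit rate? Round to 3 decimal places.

hit rate = 0.558

z(false-alarm rate) = z(0.29) = -0.5534
z(H) = z(FA) + d' = -0.5534 + 0.70 = 0.1466
hit rate = Φ(0.1466) = 0.5583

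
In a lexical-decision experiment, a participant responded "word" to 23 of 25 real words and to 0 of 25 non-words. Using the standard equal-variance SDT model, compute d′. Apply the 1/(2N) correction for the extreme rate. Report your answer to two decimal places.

The false-alarm rate is 0/25 = 0, so apply the 1/(2N) correction: FA → 1/(2·25) = 0.02000.
z(H) = z(0.92000) = 1.405
z(FA) = z(0.02000) = -2.054
d' = 1.405 − (-2.054) = 3.459

d′ = 3.46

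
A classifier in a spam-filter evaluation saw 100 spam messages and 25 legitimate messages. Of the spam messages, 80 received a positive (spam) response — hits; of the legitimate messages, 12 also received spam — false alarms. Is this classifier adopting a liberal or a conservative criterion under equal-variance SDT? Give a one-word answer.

z(H) = 0.842, z(FA) = -0.050
c = −½·(z(H) + z(FA)) = -0.396
c < 0 → liberal criterion (biased toward responding “yes”).

liberal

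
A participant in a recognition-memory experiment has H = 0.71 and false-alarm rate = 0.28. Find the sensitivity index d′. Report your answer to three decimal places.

Φ⁻¹(0.71) = 0.5534, Φ⁻¹(0.28) = -0.5828
d' = z(H) − z(FA) = 0.5534 − (-0.5828) = 1.1362

d′ = 1.136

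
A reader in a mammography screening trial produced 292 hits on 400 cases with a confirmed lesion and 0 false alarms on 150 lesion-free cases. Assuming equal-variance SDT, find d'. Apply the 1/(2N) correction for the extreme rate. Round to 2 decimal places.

d' = 3.33

The false-alarm rate is 0/150 = 0, so apply the 1/(2N) correction: FA → 1/(2·150) = 0.00333.
z(H) = z(0.73000) = 0.613
z(FA) = z(0.00333) = -2.713
d' = 0.613 − (-2.713) = 3.326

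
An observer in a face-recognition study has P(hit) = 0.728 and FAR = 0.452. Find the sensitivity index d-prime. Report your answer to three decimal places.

d-prime = 0.727

z(H) = z(0.728) = 0.6068
z(FA) = z(0.452) = -0.1206
d' = z(H) − z(FA) = 0.6068 − (-0.1206) = 0.7274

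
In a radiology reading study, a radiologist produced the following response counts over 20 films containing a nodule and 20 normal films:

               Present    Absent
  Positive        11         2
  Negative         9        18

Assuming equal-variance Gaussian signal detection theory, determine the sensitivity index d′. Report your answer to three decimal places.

d′ = 1.407

H = 11/20 = 0.5500
FA = 2/20 = 0.1000
z(H) = z(0.5500) = 0.1257
z(FA) = z(0.1000) = -1.2816
d' = z(H) − z(FA) = 0.1257 − (-1.2816) = 1.4073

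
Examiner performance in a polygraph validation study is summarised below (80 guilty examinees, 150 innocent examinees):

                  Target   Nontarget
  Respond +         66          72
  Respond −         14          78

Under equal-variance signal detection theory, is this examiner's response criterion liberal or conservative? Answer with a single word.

z(H) = 0.935, z(FA) = -0.050
c = −½·(z(H) + z(FA)) = -0.4425
c < 0 → liberal criterion (biased toward responding “yes”).

liberal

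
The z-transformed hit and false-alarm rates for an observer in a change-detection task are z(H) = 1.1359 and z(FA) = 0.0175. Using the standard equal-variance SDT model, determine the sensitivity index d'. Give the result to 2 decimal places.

d' = z(H) − z(FA) = 1.1359 − 0.0175 = 1.1184

d' = 1.12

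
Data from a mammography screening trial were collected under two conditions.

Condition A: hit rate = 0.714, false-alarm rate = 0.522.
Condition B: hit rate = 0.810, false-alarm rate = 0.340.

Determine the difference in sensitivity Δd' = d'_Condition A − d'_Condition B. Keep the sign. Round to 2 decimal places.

Condition A: z(0.714) = 0.565, z(0.522) = 0.055, d' = 0.510
Condition B: z(0.810) = 0.878, z(0.340) = -0.412, d' = 1.290
Δd' = d'_Condition A − d'_Condition B = 0.510 − 1.290 = -0.780
Condition B has the higher sensitivity.

Δd' = -0.78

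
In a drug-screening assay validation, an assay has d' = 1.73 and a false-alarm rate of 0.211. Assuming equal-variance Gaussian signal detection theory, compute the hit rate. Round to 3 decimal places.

z(false-alarm rate) = z(0.211) = -0.8030
z(H) = z(FA) + d' = -0.8030 + 1.73 = 0.9270
hit rate = Φ(0.9270) = 0.8230

hit rate = 0.823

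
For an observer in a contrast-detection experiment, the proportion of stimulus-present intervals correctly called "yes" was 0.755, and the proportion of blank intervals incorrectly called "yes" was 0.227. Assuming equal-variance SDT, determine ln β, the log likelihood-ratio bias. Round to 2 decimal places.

Φ⁻¹(H) = Φ⁻¹(0.755) = 0.690
Φ⁻¹(FA) = Φ⁻¹(0.227) = -0.749
ln β = −½·[z(H)² − z(FA)²] = −0.5 × (0.476 − 0.561) = 0.0425

ln β = 0.04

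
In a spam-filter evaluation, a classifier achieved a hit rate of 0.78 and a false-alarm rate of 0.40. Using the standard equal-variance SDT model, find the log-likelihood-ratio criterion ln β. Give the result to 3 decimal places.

z(H) = z(0.78) = 0.7722
z(FA) = z(0.40) = -0.2533
ln β = −½·[z(H)² − z(FA)²] = −0.5 × (0.5963 − 0.0642) = -0.26605

ln β = -0.266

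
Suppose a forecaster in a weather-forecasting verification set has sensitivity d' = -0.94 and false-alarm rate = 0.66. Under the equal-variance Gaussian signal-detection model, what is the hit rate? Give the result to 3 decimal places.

z(false-alarm rate) = z(0.66) = 0.4125
z(H) = z(FA) + d' = 0.4125 + (-0.94) = -0.5275
hit rate = Φ(-0.5275) = 0.2989

hit rate = 0.299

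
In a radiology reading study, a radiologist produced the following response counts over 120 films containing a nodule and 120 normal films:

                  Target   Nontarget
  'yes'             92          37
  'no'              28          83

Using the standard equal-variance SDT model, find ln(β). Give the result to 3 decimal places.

H = 92/120 = 0.7667
FA = 37/120 = 0.3083
z(0.7667) = 0.7280, z(0.3083) = -0.5007
ln β = −½·[z(H)² − z(FA)²] = −0.5 × (0.5300 − 0.2507) = -0.13965

ln β = -0.140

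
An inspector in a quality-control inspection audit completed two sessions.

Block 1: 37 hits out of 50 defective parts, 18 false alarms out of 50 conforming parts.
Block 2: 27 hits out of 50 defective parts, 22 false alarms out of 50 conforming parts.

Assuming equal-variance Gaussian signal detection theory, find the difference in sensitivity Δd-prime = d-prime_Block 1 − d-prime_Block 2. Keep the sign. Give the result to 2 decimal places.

Block 1: z(0.7400) = 0.643, z(0.3600) = -0.358, d' = 1.001
Block 2: z(0.5400) = 0.100, z(0.4400) = -0.151, d' = 0.251
Δd' = d'_Block 1 − d'_Block 2 = 1.001 − 0.251 = 0.750
Block 1 has the higher sensitivity.

Δd-prime = 0.75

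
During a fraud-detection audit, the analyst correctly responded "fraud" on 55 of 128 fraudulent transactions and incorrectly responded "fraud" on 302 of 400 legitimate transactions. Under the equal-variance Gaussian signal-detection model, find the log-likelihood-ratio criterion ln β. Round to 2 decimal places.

H = 55/128 = 0.4297
FA = 302/400 = 0.7550
Φ⁻¹(H) = -0.177
Φ⁻¹(FA) = 0.690
ln β = −½·[z(H)² − z(FA)²] = −0.5 × (0.031 − 0.476) = 0.2225

ln β = 0.22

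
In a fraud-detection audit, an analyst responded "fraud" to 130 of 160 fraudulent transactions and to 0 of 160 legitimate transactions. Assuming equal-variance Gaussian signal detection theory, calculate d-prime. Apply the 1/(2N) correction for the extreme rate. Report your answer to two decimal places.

d-prime = 3.62

The false-alarm rate is 0/160 = 0, so apply the 1/(2N) correction: FA → 1/(2·160) = 0.00313.
z(H) = z(0.81250) = 0.887
z(FA) = z(0.00313) = -2.734
d' = 0.887 − (-2.734) = 3.621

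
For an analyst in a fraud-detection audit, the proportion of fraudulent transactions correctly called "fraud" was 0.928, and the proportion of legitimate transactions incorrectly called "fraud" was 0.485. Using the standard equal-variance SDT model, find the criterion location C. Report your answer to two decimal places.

C = -0.71

z(H) = z(0.928) = 1.461
z(FA) = z(0.485) = -0.038
c = −½·[z(H) + z(FA)] = −0.5 × (1.461 + (-0.038)) = -0.7115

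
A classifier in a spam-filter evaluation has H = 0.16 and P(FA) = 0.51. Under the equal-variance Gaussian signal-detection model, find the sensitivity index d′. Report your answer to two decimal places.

Φ⁻¹(H) = Φ⁻¹(0.16) = -0.994
Φ⁻¹(FA) = Φ⁻¹(0.51) = 0.025
d' = z(H) − z(FA) = -0.994 − 0.025 = -1.019

d′ = -1.02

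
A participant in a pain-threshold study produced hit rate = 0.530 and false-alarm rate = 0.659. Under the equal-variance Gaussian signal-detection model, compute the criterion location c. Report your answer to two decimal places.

c = -0.24

Φ⁻¹(H) = Φ⁻¹(0.530) = 0.075
Φ⁻¹(FA) = Φ⁻¹(0.659) = 0.410
c = −½·[z(H) + z(FA)] = −0.5 × (0.075 + 0.410) = -0.2425
c < 0: the participant has a liberal response bias.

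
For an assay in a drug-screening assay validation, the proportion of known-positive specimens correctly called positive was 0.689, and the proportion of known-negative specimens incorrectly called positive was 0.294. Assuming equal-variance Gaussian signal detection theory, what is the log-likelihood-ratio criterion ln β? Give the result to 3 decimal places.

z(0.689) = 0.4930, z(0.294) = -0.5417
ln β = −½·[z(H)² − z(FA)²] = −0.5 × (0.2430 − 0.2934) = 0.0252

ln β = 0.025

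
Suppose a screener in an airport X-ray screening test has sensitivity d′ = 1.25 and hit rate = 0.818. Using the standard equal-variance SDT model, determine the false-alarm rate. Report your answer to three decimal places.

z(hit rate) = z(0.818) = 0.9078
z(FA) = z(H) − d' = 0.9078 − 1.25 = -0.3422
false-alarm rate = Φ(-0.3422) = 0.3661

false-alarm rate = 0.366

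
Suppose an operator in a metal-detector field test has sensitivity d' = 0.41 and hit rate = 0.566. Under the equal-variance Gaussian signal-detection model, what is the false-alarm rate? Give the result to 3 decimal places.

false-alarm rate = 0.404

z(hit rate) = z(0.566) = 0.1662
z(FA) = z(H) − d' = 0.1662 − 0.41 = -0.2438
false-alarm rate = Φ(-0.2438) = 0.4037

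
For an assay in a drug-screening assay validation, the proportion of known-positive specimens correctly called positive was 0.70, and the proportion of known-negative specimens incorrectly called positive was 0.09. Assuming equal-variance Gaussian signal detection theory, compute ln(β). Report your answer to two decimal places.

z(H) = z(0.70) = 0.524
z(FA) = z(0.09) = -1.341
ln β = −½·[z(H)² − z(FA)²] = −0.5 × (0.275 − 1.798) = 0.7615

ln β = 0.76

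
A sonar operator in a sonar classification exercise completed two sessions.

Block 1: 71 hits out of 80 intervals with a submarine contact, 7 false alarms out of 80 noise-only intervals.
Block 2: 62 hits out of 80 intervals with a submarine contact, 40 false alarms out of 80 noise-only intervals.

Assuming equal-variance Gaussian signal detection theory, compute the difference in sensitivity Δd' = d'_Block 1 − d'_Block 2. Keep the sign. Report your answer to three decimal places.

Δd' = 1.814

Block 1: z(0.8875) = 1.2133, z(0.0875) = -1.3563, d' = 2.5696
Block 2: z(0.7750) = 0.7554, z(0.5000) = 0.0000, d' = 0.7554
Δd' = d'_Block 1 − d'_Block 2 = 2.5696 − 0.7554 = 1.8142
Block 1 has the higher sensitivity.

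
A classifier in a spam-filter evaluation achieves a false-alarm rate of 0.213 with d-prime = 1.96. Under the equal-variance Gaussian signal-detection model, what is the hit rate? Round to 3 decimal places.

hit rate = 0.878

z(false-alarm rate) = z(0.213) = -0.7961
z(H) = z(FA) + d' = -0.7961 + 1.96 = 1.1639
hit rate = Φ(1.1639) = 0.8778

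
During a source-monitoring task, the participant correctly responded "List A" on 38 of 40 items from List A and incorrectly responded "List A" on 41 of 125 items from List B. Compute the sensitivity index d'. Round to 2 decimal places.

H = 38/40 = 0.9500
FA = 41/125 = 0.3280
z(0.9500) = 1.645, z(0.3280) = -0.445
d' = z(H) − z(FA) = 1.645 − (-0.445) = 2.090

d' = 2.09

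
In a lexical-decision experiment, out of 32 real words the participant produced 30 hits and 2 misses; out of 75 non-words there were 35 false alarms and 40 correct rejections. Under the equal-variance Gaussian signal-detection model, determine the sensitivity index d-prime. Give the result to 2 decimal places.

d-prime = 1.62

H = 30/32 = 0.9375
FA = 35/75 = 0.4667
z(0.9375) = 1.5341, z(0.4667) = -0.0836
d' = z(H) − z(FA) = 1.5341 − (-0.0836) = 1.6177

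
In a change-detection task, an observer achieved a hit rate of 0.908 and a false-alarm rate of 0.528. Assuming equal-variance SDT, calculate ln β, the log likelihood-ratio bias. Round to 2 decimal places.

z(H) = z(0.908) = 1.329
z(FA) = z(0.528) = 0.070
ln β = −½·[z(H)² − z(FA)²] = −0.5 × (1.766 − 0.005) = -0.8805

ln β = -0.88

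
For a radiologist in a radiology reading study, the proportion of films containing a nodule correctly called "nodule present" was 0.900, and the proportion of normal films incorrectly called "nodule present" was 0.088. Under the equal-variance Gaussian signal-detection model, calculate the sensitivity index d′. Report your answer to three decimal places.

d′ = 2.635

Φ⁻¹(H) = Φ⁻¹(0.900) = 1.2816
Φ⁻¹(FA) = Φ⁻¹(0.088) = -1.3532
d' = z(H) − z(FA) = 1.2816 − (-1.3532) = 2.6348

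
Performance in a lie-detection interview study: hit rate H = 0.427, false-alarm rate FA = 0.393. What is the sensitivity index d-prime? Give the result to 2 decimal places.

z(0.427) = -0.1840, z(0.393) = -0.2715
d' = z(H) − z(FA) = -0.1840 − (-0.2715) = 0.0875

d-prime = 0.09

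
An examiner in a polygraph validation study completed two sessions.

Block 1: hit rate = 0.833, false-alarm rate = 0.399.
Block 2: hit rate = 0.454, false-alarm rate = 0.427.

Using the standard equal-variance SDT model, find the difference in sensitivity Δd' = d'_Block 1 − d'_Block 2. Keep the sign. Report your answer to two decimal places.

Block 1: z(0.833) = 0.966, z(0.399) = -0.256, d' = 1.222
Block 2: z(0.454) = -0.116, z(0.427) = -0.184, d' = 0.068
Δd' = d'_Block 1 − d'_Block 2 = 1.222 − 0.068 = 1.154
Block 1 has the higher sensitivity.

Δd' = 1.15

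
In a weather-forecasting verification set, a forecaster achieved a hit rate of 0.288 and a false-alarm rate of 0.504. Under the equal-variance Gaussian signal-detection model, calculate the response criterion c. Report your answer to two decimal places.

c = 0.27

Φ⁻¹(0.288) = -0.559, Φ⁻¹(0.504) = 0.010
c = −½·[z(H) + z(FA)] = −0.5 × (-0.559 + 0.010) = 0.2745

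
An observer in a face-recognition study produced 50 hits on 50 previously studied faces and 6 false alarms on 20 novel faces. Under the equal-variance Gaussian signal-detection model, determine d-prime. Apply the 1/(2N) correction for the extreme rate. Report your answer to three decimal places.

d-prime = 2.851

The hit rate is 50/50 = 1, so apply the 1/(2N) correction: H → 1 − 1/(2·50) = 0.99000.
z(H) = z(0.99000) = 2.3263
z(FA) = z(0.30000) = -0.5244
d' = 2.3263 − (-0.5244) = 2.8507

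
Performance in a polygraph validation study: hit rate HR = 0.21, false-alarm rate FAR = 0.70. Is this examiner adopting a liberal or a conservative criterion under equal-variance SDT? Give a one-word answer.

conservative

z(H) = -0.806, z(FA) = 0.524
c = −½·(z(H) + z(FA)) = 0.141
c > 0 → conservative criterion (biased toward responding “no”).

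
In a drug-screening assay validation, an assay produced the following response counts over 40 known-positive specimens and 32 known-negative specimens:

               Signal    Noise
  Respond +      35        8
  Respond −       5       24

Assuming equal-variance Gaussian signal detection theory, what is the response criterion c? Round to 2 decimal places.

H = 35/40 = 0.8750
FA = 8/32 = 0.2500
Φ⁻¹(H) = Φ⁻¹(0.8750) = 1.1503
Φ⁻¹(FA) = Φ⁻¹(0.2500) = -0.6745
c = −½·[z(H) + z(FA)] = −0.5 × (1.1503 + (-0.6745)) = -0.2379

c = -0.24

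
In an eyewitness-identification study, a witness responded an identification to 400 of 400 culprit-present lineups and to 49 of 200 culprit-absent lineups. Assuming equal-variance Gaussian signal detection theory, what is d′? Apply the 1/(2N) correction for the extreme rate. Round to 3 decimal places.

d′ = 3.714

The hit rate is 400/400 = 1, so apply the 1/(2N) correction: H → 1 − 1/(2·400) = 0.99875.
z(H) = z(0.99875) = 3.0233
z(FA) = z(0.24500) = -0.6903
d' = 3.0233 − (-0.6903) = 3.7136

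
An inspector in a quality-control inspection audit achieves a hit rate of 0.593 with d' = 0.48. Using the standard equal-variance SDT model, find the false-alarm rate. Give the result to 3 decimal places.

false-alarm rate = 0.403

z(hit rate) = z(0.593) = 0.2353
z(FA) = z(H) − d' = 0.2353 − 0.48 = -0.2447
false-alarm rate = Φ(-0.2447) = 0.4033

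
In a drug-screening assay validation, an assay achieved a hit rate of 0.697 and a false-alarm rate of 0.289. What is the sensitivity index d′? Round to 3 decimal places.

Φ⁻¹(H) = 0.5158
Φ⁻¹(FA) = -0.5563
d' = z(H) − z(FA) = 0.5158 − (-0.5563) = 1.0721

d′ = 1.072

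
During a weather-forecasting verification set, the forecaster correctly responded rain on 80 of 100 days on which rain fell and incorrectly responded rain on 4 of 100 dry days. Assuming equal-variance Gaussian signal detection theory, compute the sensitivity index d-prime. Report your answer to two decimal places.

d-prime = 2.59

H = 80/100 = 0.8000
FA = 4/100 = 0.0400
z(H) = z(0.8000) = 0.842
z(FA) = z(0.0400) = -1.751
d' = z(H) − z(FA) = 0.842 − (-1.751) = 2.593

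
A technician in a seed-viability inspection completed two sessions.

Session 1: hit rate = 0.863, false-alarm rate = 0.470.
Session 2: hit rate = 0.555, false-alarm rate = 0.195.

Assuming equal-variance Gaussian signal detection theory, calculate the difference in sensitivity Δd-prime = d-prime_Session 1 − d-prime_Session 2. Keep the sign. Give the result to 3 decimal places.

Session 1: z(0.863) = 1.0939, z(0.470) = -0.0753, d' = 1.1692
Session 2: z(0.555) = 0.1383, z(0.195) = -0.8596, d' = 0.9979
Δd' = d'_Session 1 − d'_Session 2 = 1.1692 − 0.9979 = 0.1713
Session 1 has the higher sensitivity.

Δd-prime = 0.171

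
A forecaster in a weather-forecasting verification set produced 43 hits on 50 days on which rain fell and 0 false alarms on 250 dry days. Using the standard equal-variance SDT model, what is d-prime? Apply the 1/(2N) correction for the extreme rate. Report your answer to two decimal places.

The false-alarm rate is 0/250 = 0, so apply the 1/(2N) correction: FA → 1/(2·250) = 0.00200.
z(H) = z(0.86000) = 1.080
z(FA) = z(0.00200) = -2.878
d' = 1.080 − (-2.878) = 3.958

d-prime = 3.96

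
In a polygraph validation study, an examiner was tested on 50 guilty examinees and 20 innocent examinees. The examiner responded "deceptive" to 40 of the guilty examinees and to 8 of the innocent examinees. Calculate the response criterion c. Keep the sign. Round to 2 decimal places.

H = 40/50 = 0.8000
FA = 8/20 = 0.4000
Φ⁻¹(H) = Φ⁻¹(0.8000) = 0.8416
Φ⁻¹(FA) = Φ⁻¹(0.4000) = -0.2533
c = −½·[z(H) + z(FA)] = −0.5 × (0.8416 + (-0.2533)) = -0.29415

c = -0.29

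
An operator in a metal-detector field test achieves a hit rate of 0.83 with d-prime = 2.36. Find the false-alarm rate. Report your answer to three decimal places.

z(hit rate) = z(0.83) = 0.9542
z(FA) = z(H) − d' = 0.9542 − 2.36 = -1.4058
false-alarm rate = Φ(-1.4058) = 0.0799

false-alarm rate = 0.080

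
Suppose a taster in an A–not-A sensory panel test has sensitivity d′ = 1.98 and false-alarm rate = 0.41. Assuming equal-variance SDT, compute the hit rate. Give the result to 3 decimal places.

z(false-alarm rate) = z(0.41) = -0.2275
z(H) = z(FA) + d' = -0.2275 + 1.98 = 1.7525
hit rate = Φ(1.7525) = 0.9602

hit rate = 0.960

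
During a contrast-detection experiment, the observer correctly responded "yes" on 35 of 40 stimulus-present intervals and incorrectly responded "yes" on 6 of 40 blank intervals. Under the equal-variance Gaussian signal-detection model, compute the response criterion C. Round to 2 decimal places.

C = -0.06

H = 35/40 = 0.8750
FA = 6/40 = 0.1500
z(0.8750) = 1.150, z(0.1500) = -1.036
c = −½·[z(H) + z(FA)] = −0.5 × (1.150 + (-1.036)) = -0.057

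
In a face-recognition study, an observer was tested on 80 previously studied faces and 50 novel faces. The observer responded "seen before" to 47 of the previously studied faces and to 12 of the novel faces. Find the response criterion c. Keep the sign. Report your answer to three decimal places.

c = 0.243

H = 47/80 = 0.5875
FA = 12/50 = 0.2400
Φ⁻¹(H) = Φ⁻¹(0.5875) = 0.2211
Φ⁻¹(FA) = Φ⁻¹(0.2400) = -0.7063
c = −½·[z(H) + z(FA)] = −0.5 × (0.2211 + (-0.7063)) = 0.2426
c > 0: the observer has a conservative response bias.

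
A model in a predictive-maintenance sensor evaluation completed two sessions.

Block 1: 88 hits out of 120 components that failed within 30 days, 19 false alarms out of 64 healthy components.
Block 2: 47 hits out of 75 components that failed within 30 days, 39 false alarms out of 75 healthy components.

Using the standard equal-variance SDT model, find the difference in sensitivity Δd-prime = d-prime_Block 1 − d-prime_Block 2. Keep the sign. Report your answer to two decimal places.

Δd-prime = 0.88

Block 1: z(0.7333) = 0.623, z(0.2969) = -0.533, d' = 1.156
Block 2: z(0.6267) = 0.323, z(0.5200) = 0.050, d' = 0.273
Δd' = d'_Block 1 − d'_Block 2 = 1.156 − 0.273 = 0.883
Block 1 has the higher sensitivity.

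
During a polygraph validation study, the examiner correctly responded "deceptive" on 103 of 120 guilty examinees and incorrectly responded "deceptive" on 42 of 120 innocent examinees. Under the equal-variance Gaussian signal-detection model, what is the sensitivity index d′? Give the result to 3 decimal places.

H = 103/120 = 0.8583
FA = 42/120 = 0.3500
Φ⁻¹(H) = 1.0727
Φ⁻¹(FA) = -0.3853
d' = z(H) − z(FA) = 1.0727 − (-0.3853) = 1.4580

d′ = 1.458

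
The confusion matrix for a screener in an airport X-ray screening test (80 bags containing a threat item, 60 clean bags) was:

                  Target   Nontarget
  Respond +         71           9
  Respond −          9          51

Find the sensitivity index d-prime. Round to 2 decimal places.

d-prime = 2.25

H = 71/80 = 0.8875
FA = 9/60 = 0.1500
Φ⁻¹(H) = Φ⁻¹(0.8875) = 1.2133
Φ⁻¹(FA) = Φ⁻¹(0.1500) = -1.0364
d' = z(H) − z(FA) = 1.2133 − (-1.0364) = 2.2497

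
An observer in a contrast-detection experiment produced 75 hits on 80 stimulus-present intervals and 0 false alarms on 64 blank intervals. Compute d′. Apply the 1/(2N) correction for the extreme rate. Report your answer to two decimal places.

The false-alarm rate is 0/64 = 0, so apply the 1/(2N) correction: FA → 1/(2·64) = 0.00781.
z(H) = z(0.93750) = 1.534
z(FA) = z(0.00781) = -2.418
d' = 1.534 − (-2.418) = 3.952

d′ = 3.95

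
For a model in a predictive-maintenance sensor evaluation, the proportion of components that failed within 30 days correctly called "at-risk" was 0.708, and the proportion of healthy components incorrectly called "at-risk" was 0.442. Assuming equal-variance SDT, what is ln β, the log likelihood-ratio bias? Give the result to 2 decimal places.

Φ⁻¹(H) = 0.548
Φ⁻¹(FA) = -0.146
ln β = −½·[z(H)² − z(FA)²] = −0.5 × (0.300 − 0.021) = -0.1395

ln β = -0.14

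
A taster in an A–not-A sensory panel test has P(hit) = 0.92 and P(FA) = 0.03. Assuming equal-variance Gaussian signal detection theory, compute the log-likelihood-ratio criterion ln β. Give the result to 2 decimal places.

Φ⁻¹(0.92) = 1.405, Φ⁻¹(0.03) = -1.881
ln β = −½·[z(H)² − z(FA)²] = −0.5 × (1.974 − 3.538) = 0.782

ln β = 0.78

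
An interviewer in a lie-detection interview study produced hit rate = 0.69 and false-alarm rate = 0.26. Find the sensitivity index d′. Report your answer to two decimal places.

Φ⁻¹(H) = 0.4959
Φ⁻¹(FA) = -0.6433
d' = z(H) − z(FA) = 0.4959 − (-0.6433) = 1.1392

d′ = 1.14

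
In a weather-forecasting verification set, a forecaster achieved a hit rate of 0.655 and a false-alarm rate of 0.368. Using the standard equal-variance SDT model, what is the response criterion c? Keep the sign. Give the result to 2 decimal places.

z(0.655) = 0.399, z(0.368) = -0.337
c = −½·[z(H) + z(FA)] = −0.5 × (0.399 + (-0.337)) = -0.031

c = -0.03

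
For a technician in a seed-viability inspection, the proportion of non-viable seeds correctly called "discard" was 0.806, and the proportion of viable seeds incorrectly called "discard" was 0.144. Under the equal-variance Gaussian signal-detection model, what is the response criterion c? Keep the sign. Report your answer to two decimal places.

z(H) = z(0.806) = 0.8633
z(FA) = z(0.144) = -1.0625
c = −½·[z(H) + z(FA)] = −0.5 × (0.8633 + (-1.0625)) = 0.0996
c > 0: the technician has a conservative response bias.

c = 0.10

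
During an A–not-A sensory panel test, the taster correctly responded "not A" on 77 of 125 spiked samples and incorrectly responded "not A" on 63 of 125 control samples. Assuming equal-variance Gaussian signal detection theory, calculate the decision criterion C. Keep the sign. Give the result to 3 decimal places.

H = 77/125 = 0.6160
FA = 63/125 = 0.5040
z(0.6160) = 0.2950, z(0.5040) = 0.0100
c = −½·[z(H) + z(FA)] = −0.5 × (0.2950 + 0.0100) = -0.1525

C = -0.153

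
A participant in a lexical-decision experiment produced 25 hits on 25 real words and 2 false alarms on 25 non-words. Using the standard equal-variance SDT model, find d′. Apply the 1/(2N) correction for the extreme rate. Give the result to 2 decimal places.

The hit rate is 25/25 = 1, so apply the 1/(2N) correction: H → 1 − 1/(2·25) = 0.98000.
z(H) = z(0.98000) = 2.054
z(FA) = z(0.08000) = -1.405
d' = 2.054 − (-1.405) = 3.459

d′ = 3.46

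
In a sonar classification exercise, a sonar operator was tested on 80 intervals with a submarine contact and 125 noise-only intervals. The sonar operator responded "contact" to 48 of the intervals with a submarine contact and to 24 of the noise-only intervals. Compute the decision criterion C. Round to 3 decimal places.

H = 48/80 = 0.6000
FA = 24/125 = 0.1920
z(H) = z(0.6000) = 0.2533
z(FA) = z(0.1920) = -0.8705
c = −½·[z(H) + z(FA)] = −0.5 × (0.2533 + (-0.8705)) = 0.3086
c > 0: the sonar operator has a conservative response bias.

C = 0.309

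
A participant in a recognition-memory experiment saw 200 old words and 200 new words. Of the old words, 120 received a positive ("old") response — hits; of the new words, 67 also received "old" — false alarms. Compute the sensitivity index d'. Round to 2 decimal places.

H = 120/200 = 0.6000
FA = 67/200 = 0.3350
Φ⁻¹(H) = 0.253
Φ⁻¹(FA) = -0.426
d' = z(H) − z(FA) = 0.253 − (-0.426) = 0.679

d' = 0.68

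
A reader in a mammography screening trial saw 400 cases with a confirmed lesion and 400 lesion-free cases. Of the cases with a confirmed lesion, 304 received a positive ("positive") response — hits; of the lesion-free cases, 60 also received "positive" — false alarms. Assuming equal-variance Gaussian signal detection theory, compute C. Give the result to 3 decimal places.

H = 304/400 = 0.7600
FA = 60/400 = 0.1500
z(H) = 0.7063
z(FA) = -1.0364
c = −½·[z(H) + z(FA)] = −0.5 × (0.7063 + (-1.0364)) = 0.16505
c > 0: the reader has a conservative response bias.

C = 0.165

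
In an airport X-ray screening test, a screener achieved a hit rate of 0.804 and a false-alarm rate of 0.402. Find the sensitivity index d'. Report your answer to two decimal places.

Φ⁻¹(H) = 0.856
Φ⁻¹(FA) = -0.248
d' = z(H) − z(FA) = 0.856 − (-0.248) = 1.104

d' = 1.10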